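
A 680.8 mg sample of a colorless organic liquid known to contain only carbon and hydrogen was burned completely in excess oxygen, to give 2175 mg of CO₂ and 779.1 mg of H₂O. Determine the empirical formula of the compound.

C4H7

mol C = 2.175 g CO₂ ÷ 44.009 g/mol = 0.049422 mol
mol H = 2 × 0.7791 g H₂O ÷ 18.015 g/mol = 0.086495 mol
Divide by the smallest (0.049422 mol): C 1.000, H 1.750
Multiplying each by 4 gives whole numbers: C 4.00, H 7.00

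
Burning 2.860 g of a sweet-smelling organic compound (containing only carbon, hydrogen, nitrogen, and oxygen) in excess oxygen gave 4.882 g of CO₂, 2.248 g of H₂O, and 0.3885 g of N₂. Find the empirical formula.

C4H9NO2

mol C = 4.882 g CO₂ ÷ 44.009 g/mol = 0.11093 mol
mol H = 2 × 2.248 g H₂O ÷ 18.015 g/mol = 0.24957 mol
mol N = 2 × 0.3885 g N₂ ÷ 28.014 g/mol = 0.027736 mol
mass O = 2.860 − (1.3324 + 0.25157 + 0.38850) = 0.88753 g → mol O = 0.88753 ÷ 15.999 = 0.055474 mol
Divide by the smallest (0.027736 mol): C 4.000, H 8.998, N 1.000, O 2.000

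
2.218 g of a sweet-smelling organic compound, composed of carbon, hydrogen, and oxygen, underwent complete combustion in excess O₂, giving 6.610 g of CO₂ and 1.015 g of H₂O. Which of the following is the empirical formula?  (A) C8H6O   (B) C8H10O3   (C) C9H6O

(A) C8H6O

mol C = 6.610 g CO₂ ÷ 44.009 g/mol = 0.15020 mol
mol H = 2 × 1.015 g H₂O ÷ 18.015 g/mol = 0.11268 mol
mass O = 2.218 − (1.8040 + 0.11359) = 0.30040 g → mol O = 0.30040 ÷ 15.999 = 0.018776 mol
Divide by the smallest (0.018776 mol): C 7.999, H 6.001, O 1.000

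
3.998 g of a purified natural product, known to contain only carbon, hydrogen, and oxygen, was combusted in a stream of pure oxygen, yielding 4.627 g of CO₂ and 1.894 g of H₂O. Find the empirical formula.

mol C = 4.627 g CO₂ ÷ 44.009 g/mol = 0.10514 mol
mol H = 2 × 1.894 g H₂O ÷ 18.015 g/mol = 0.21027 mol
mass O = 3.998 − (1.2628 + 0.21195) = 2.5232 g → mol O = 2.5232 ÷ 15.999 = 0.15771 mol
Divide by the smallest (0.10514 mol): C 1.000, H 2.000, O 1.500
Multiplying each by 2 gives whole numbers: C 2.00, H 4.00, O 3.00

C2H4O3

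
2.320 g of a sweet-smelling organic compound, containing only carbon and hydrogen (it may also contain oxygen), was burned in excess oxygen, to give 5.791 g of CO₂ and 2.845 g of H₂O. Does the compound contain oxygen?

mol C = 5.791 g CO₂ ÷ 44.009 g/mol = 0.13159 mol
mol H = 2 × 2.845 g H₂O ÷ 18.015 g/mol = 0.31585 mol
C and H account for only 1.8989 g of the 2.320 g sample; the remaining 0.42114 g must be oxygen.

yes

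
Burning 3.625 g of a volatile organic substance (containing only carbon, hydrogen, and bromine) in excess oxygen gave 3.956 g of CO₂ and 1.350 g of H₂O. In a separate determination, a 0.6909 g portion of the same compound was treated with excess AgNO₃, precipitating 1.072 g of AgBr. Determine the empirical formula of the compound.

C3H5Br

mol C = 3.956 g CO₂ ÷ 44.009 g/mol = 0.089891 mol
mol H = 2 × 1.350 g H₂O ÷ 18.015 g/mol = 0.14988 mol
From the AgBr data: mol Br per gram of compound = (1.072 ÷ 187.772) ÷ 0.6909 = 0.0082632 mol/g, so in the 3.625 g combustion sample mol Br = 0.029954 mol
Divide by the smallest (0.029954 mol): C 3.001, H 5.003, Br 1.000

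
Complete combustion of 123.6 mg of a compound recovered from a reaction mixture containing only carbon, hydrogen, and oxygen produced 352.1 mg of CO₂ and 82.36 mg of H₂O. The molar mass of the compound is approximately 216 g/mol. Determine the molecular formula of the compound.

mol C = 0.3521 g CO₂ ÷ 44.009 g/mol = 0.0080006 mol
mol H = 2 × 0.08236 g H₂O ÷ 18.015 g/mol = 0.0091435 mol
mass O = 0.1236 − (0.096096 + 0.0092166) = 0.018288 g → mol O = 0.018288 ÷ 15.999 = 0.0011431 mol
Divide by the smallest (0.0011431 mol): C 6.999, H 7.999, O 1.000
Empirical formula: C7H8O
Empirical-formula mass = 108.14 g/mol; 216 ÷ 108.14 ≈ 2, so the molecular formula is C14H16O2.

C14H16O2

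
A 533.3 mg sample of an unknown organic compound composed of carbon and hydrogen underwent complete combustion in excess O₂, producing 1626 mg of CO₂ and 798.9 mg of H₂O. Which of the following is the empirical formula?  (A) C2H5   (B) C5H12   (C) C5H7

mol C = 1.626 g CO₂ ÷ 44.009 g/mol = 0.036947 mol
mol H = 2 × 0.7989 g H₂O ÷ 18.015 g/mol = 0.088693 mol
Divide by the smallest (0.036947 mol): C 1.000, H 2.401
Multiplying each by 5 gives whole numbers: C 5.00, H 12.00

(B) C5H12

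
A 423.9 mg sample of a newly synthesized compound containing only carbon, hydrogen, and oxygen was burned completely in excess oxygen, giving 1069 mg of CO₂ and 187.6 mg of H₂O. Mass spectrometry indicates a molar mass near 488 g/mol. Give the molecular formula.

mol C = 1.069 g CO₂ ÷ 44.009 g/mol = 0.024290 mol
mol H = 2 × 0.1876 g H₂O ÷ 18.015 g/mol = 0.020827 mol
mass O = 0.4239 − (0.29175 + 0.020994) = 0.11115 g → mol O = 0.11115 ÷ 15.999 = 0.0069475 mol
Divide by the smallest (0.0069475 mol): C 3.496, H 2.998, O 1.000
Multiplying each by 2 gives whole numbers: C 6.99, H 6.00, O 2.00
Empirical formula: C7H6O2
Empirical-formula mass = 122.12 g/mol; 488 ÷ 122.12 ≈ 4, so the molecular formula is C28H24O8.

C28H24O8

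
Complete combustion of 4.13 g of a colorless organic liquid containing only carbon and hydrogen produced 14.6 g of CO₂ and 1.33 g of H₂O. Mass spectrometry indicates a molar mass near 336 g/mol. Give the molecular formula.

C27H12

mol C = 14.6 g CO₂ ÷ 44.009 g/mol = 0.3318 mol
mol H = 2 × 1.33 g H₂O ÷ 18.015 g/mol = 0.1477 mol
Divide by the smallest (0.1477 mol): C 2.247, H 1.000
Multiplying each by 4 gives whole numbers: C 8.99, H 4.00
Empirical formula: C9H4
Empirical-formula mass = 112.13 g/mol; 336 ÷ 112.13 ≈ 3, so the molecular formula is C27H12.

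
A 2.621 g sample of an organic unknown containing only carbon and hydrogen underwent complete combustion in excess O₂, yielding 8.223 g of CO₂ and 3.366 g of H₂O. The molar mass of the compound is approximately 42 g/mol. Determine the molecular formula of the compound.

mol C = 8.223 g CO₂ ÷ 44.009 g/mol = 0.18685 mol
mol H = 2 × 3.366 g H₂O ÷ 18.015 g/mol = 0.37369 mol
Divide by the smallest (0.18685 mol): C 1.000, H 2.000
Empirical formula: CH2
Empirical-formula mass = 14.03 g/mol; 42 ÷ 14.03 ≈ 3, so the molecular formula is C3H6.

C3H6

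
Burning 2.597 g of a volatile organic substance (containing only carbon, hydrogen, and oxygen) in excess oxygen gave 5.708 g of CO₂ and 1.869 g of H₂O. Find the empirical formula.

C5H8O2

mol C = 5.708 g CO₂ ÷ 44.009 g/mol = 0.12970 mol
mol H = 2 × 1.869 g H₂O ÷ 18.015 g/mol = 0.20749 mol
mass O = 2.597 − (1.5578 + 0.20915) = 0.83001 g → mol O = 0.83001 ÷ 15.999 = 0.051879 mol
Divide by the smallest (0.051879 mol): C 2.500, H 4.000, O 1.000
Multiplying each by 2 gives whole numbers: C 5.00, H 8.00, O 2.00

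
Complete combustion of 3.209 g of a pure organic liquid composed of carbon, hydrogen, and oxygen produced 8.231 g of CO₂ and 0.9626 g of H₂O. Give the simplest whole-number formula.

C7H4O2

mol C = 8.231 g CO₂ ÷ 44.009 g/mol = 0.18703 mol
mol H = 2 × 0.9626 g H₂O ÷ 18.015 g/mol = 0.10687 mol
mass O = 3.209 − (2.2464 + 0.10772) = 0.85486 g → mol O = 0.85486 ÷ 15.999 = 0.053432 mol
Divide by the smallest (0.053432 mol): C 3.500, H 2.000, O 1.000
Multiplying each by 2 gives whole numbers: C 7.00, H 4.00, O 2.00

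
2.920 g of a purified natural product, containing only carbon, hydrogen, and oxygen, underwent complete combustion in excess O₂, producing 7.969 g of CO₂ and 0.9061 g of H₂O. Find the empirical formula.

C9H5O2

mol C = 7.969 g CO₂ ÷ 44.009 g/mol = 0.18108 mol
mol H = 2 × 0.9061 g H₂O ÷ 18.015 g/mol = 0.10059 mol
mass O = 2.920 − (2.1749 + 0.10140) = 0.64369 g → mol O = 0.64369 ÷ 15.999 = 0.040233 mol
Divide by the smallest (0.040233 mol): C 4.501, H 2.500, O 1.000
Multiplying each by 2 gives whole numbers: C 9.00, H 5.00, O 2.00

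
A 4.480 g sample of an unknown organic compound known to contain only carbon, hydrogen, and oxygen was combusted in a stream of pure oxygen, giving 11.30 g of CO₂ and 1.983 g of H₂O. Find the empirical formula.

mol C = 11.30 g CO₂ ÷ 44.009 g/mol = 0.25677 mol
mol H = 2 × 1.983 g H₂O ÷ 18.015 g/mol = 0.22015 mol
mass O = 4.480 − (3.0840 + 0.22191) = 1.1741 g → mol O = 1.1741 ÷ 15.999 = 0.073384 mol
Divide by the smallest (0.073384 mol): C 3.499, H 3.000, O 1.000
Multiplying each by 2 gives whole numbers: C 7.00, H 6.00, O 2.00

C7H6O2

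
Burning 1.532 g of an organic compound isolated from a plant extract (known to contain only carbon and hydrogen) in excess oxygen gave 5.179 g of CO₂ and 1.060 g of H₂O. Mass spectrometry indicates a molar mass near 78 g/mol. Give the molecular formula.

mol C = 5.179 g CO₂ ÷ 44.009 g/mol = 0.11768 mol
mol H = 2 × 1.060 g H₂O ÷ 18.015 g/mol = 0.11768 mol
Divide by the smallest (0.11768 mol): C 1.000, H 1.000
Empirical formula: CH
Empirical-formula mass = 13.02 g/mol; 78 ÷ 13.02 ≈ 6, so the molecular formula is C6H6.

C6H6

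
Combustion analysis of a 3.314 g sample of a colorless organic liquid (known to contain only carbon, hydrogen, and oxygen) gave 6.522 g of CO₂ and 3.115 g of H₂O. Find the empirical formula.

C6H14O3

mol C = 6.522 g CO₂ ÷ 44.009 g/mol = 0.14820 mol
mol H = 2 × 3.115 g H₂O ÷ 18.015 g/mol = 0.34582 mol
mass O = 3.314 − (1.7800 + 0.34859) = 1.1854 g → mol O = 1.1854 ÷ 15.999 = 0.074093 mol
Divide by the smallest (0.074093 mol): C 2.000, H 4.667, O 1.000
Multiplying each by 3 gives whole numbers: C 6.00, H 14.00, O 3.00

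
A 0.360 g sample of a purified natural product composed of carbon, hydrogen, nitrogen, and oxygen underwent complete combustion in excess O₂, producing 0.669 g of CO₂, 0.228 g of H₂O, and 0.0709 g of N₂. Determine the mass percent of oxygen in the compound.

mol C = 0.669 g CO₂ ÷ 44.009 g/mol = 0.01520 mol
mol H = 2 × 0.228 g H₂O ÷ 18.015 g/mol = 0.02531 mol
mol N = 2 × 0.0709 g N₂ ÷ 28.014 g/mol = 0.005062 mol
mass O = 0.360 − (0.1826 + 0.02551 + 0.07090) = 0.08100 g → mol O = 0.08100 ÷ 15.999 = 0.005063 mol
mass % O = 0.08100 g ÷ 0.360 g × 100%

22.5%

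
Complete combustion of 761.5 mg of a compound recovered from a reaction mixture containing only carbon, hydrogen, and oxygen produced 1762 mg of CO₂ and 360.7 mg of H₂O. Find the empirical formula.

C8H8O3

mol C = 1.762 g CO₂ ÷ 44.009 g/mol = 0.040037 mol
mol H = 2 × 0.3607 g H₂O ÷ 18.015 g/mol = 0.040044 mol
mass O = 0.7615 − (0.48089 + 0.040365) = 0.24025 g → mol O = 0.24025 ÷ 15.999 = 0.015016 mol
Divide by the smallest (0.015016 mol): C 2.666, H 2.667, O 1.000
Multiplying each by 3 gives whole numbers: C 8.00, H 8.00, O 3.00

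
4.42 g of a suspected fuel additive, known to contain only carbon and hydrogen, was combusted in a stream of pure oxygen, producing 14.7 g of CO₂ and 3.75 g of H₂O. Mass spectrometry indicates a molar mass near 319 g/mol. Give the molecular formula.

C24H30

mol C = 14.7 g CO₂ ÷ 44.009 g/mol = 0.3340 mol
mol H = 2 × 3.75 g H₂O ÷ 18.015 g/mol = 0.4163 mol
Divide by the smallest (0.3340 mol): C 1.000, H 1.246
Multiplying each by 4 gives whole numbers: C 4.00, H 4.99
Empirical formula: C4H5
Empirical-formula mass = 53.08 g/mol; 319 ÷ 53.08 ≈ 6, so the molecular formula is C24H30.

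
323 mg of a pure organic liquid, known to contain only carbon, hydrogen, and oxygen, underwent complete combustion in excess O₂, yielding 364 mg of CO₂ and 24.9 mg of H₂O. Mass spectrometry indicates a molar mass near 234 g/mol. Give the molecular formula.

mol C = 0.364 g CO₂ ÷ 44.009 g/mol = 0.008271 mol
mol H = 2 × 0.0249 g H₂O ÷ 18.015 g/mol = 0.002764 mol
mass O = 0.323 − (0.09934 + 0.002786) = 0.2209 g → mol O = 0.2209 ÷ 15.999 = 0.01381 mol
Divide by the smallest (0.002764 mol): C 2.992, H 1.000, O 4.994
Empirical formula: C3HO5
Empirical-formula mass = 117.04 g/mol; 234 ÷ 117.04 ≈ 2, so the molecular formula is C6H2O10.

C6H2O10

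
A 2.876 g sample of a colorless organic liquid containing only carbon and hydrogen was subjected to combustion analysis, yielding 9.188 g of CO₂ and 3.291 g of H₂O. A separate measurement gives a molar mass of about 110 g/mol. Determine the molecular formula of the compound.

mol C = 9.188 g CO₂ ÷ 44.009 g/mol = 0.20878 mol
mol H = 2 × 3.291 g H₂O ÷ 18.015 g/mol = 0.36536 mol
Divide by the smallest (0.20878 mol): C 1.000, H 1.750
Multiplying each by 4 gives whole numbers: C 4.00, H 7.00
Empirical formula: C4H7
Empirical-formula mass = 55.10 g/mol; 110 ÷ 55.10 ≈ 2, so the molecular formula is C8H14.

C8H14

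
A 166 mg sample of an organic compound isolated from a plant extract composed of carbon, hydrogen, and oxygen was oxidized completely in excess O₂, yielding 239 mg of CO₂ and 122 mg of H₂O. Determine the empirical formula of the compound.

C2H5O2

mol C = 0.239 g CO₂ ÷ 44.009 g/mol = 0.005431 mol
mol H = 2 × 0.122 g H₂O ÷ 18.015 g/mol = 0.01354 mol
mass O = 0.166 − (0.06523 + 0.01365) = 0.08712 g → mol O = 0.08712 ÷ 15.999 = 0.005445 mol
Divide by the smallest (0.005431 mol): C 1.000, H 2.494, O 1.003
Multiplying each by 2 gives whole numbers: C 2.00, H 4.99, O 2.01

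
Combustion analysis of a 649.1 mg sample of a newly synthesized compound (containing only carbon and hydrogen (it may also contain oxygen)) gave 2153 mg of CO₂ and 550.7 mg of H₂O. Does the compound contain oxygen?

no

mol C = 2.153 g CO₂ ÷ 44.009 g/mol = 0.048922 mol
mol H = 2 × 0.5507 g H₂O ÷ 18.015 g/mol = 0.061138 mol
C and H together account for 0.64923 g — essentially the entire 0.6491 g sample — so the compound contains no oxygen.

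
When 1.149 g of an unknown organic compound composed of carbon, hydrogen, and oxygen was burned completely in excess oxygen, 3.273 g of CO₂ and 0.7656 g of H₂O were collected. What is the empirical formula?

mol C = 3.273 g CO₂ ÷ 44.009 g/mol = 0.074371 mol
mol H = 2 × 0.7656 g H₂O ÷ 18.015 g/mol = 0.084996 mol
mass O = 1.149 − (0.89327 + 0.085676) = 0.17005 g → mol O = 0.17005 ÷ 15.999 = 0.010629 mol
Divide by the smallest (0.010629 mol): C 6.997, H 7.997, O 1.000

C7H8O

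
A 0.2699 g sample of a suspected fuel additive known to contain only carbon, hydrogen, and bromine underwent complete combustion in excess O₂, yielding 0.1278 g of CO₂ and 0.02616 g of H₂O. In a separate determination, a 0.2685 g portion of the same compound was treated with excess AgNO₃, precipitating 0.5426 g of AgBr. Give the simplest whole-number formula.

CHBr

mol C = 0.1278 g CO₂ ÷ 44.009 g/mol = 0.0029040 mol
mol H = 2 × 0.02616 g H₂O ÷ 18.015 g/mol = 0.0029042 mol
From the AgBr data: mol Br per gram of compound = (0.5426 ÷ 187.772) ÷ 0.2685 = 0.010762 mol/g, so in the 0.2699 g combustion sample mol Br = 0.0029047 mol
Divide by the smallest (0.0029040 mol): C 1.000, H 1.000, Br 1.000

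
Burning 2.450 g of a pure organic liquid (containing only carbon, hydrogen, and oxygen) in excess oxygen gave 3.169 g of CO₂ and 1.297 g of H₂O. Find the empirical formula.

C4H8O5

mol C = 3.169 g CO₂ ÷ 44.009 g/mol = 0.072008 mol
mol H = 2 × 1.297 g H₂O ÷ 18.015 g/mol = 0.14399 mol
mass O = 2.450 − (0.86489 + 0.14514) = 1.4400 g → mol O = 1.4400 ÷ 15.999 = 0.090004 mol
Divide by the smallest (0.072008 mol): C 1.000, H 2.000, O 1.250
Multiplying each by 4 gives whole numbers: C 4.00, H 8.00, O 5.00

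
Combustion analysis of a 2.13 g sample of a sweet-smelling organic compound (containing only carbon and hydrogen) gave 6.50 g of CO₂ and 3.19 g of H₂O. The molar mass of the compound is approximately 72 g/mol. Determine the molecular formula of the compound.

mol C = 6.50 g CO₂ ÷ 44.009 g/mol = 0.1477 mol
mol H = 2 × 3.19 g H₂O ÷ 18.015 g/mol = 0.3541 mol
Divide by the smallest (0.1477 mol): C 1.000, H 2.398
Multiplying each by 5 gives whole numbers: C 5.00, H 11.99
Empirical formula: C5H12
Empirical-formula mass = 72.15 g/mol; 72 ÷ 72.15 ≈ 1, so the molecular formula is C5H12.

C5H12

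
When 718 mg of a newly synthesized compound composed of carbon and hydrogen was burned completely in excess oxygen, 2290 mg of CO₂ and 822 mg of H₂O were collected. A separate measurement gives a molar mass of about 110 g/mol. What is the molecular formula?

C8H14

mol C = 2.29 g CO₂ ÷ 44.009 g/mol = 0.05203 mol
mol H = 2 × 0.822 g H₂O ÷ 18.015 g/mol = 0.09126 mol
Divide by the smallest (0.05203 mol): C 1.000, H 1.754
Multiplying each by 4 gives whole numbers: C 4.00, H 7.02
Empirical formula: C4H7
Empirical-formula mass = 55.10 g/mol; 110 ÷ 55.10 ≈ 2, so the molecular formula is C8H14.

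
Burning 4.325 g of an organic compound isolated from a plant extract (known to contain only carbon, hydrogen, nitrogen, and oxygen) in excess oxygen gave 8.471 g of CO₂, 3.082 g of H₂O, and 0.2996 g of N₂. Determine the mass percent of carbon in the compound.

mol C = 8.471 g CO₂ ÷ 44.009 g/mol = 0.19248 mol
mol H = 2 × 3.082 g H₂O ÷ 18.015 g/mol = 0.34216 mol
mol N = 2 × 0.2996 g N₂ ÷ 28.014 g/mol = 0.021389 mol
mass O = 4.325 − (2.3119 + 0.34490 + 0.29960) = 1.3686 g → mol O = 1.3686 ÷ 15.999 = 0.085542 mol
mass % C = 2.3119 g ÷ 4.325 g × 100%

53.45%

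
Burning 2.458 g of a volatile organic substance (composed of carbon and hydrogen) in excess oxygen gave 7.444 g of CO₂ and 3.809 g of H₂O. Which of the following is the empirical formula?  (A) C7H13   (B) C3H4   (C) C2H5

mol C = 7.444 g CO₂ ÷ 44.009 g/mol = 0.16915 mol
mol H = 2 × 3.809 g H₂O ÷ 18.015 g/mol = 0.42287 mol
Divide by the smallest (0.16915 mol): C 1.000, H 2.500
Multiplying each by 2 gives whole numbers: C 2.00, H 5.00

(C) C2H5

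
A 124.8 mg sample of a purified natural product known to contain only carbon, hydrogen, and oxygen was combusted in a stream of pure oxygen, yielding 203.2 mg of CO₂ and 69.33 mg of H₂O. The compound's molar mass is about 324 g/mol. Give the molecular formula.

C12H20O10

mol C = 0.2032 g CO₂ ÷ 44.009 g/mol = 0.0046172 mol
mol H = 2 × 0.06933 g H₂O ÷ 18.015 g/mol = 0.0076969 mol
mass O = 0.1248 − (0.055458 + 0.0077585) = 0.061584 g → mol O = 0.061584 ÷ 15.999 = 0.0038492 mol
Divide by the smallest (0.0038492 mol): C 1.200, H 2.000, O 1.000
Multiplying each by 5 gives whole numbers: C 6.00, H 10.00, O 5.00
Empirical formula: C6H10O5
Empirical-formula mass = 162.14 g/mol; 324 ÷ 162.14 ≈ 2, so the molecular formula is C12H20O10.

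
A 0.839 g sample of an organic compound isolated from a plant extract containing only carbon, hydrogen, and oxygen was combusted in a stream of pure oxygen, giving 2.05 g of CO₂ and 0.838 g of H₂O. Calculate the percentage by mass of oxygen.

mol C = 2.05 g CO₂ ÷ 44.009 g/mol = 0.04658 mol
mol H = 2 × 0.838 g H₂O ÷ 18.015 g/mol = 0.09303 mol
mass O = 0.839 − (0.5595 + 0.09378) = 0.1857 g → mol O = 0.1857 ÷ 15.999 = 0.01161 mol
mass % O = 0.1857 g ÷ 0.839 g × 100%

22.1%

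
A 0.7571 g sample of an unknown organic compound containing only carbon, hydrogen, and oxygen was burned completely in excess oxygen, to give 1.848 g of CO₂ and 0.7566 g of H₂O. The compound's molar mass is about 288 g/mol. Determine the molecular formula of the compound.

C16H32O4

mol C = 1.848 g CO₂ ÷ 44.009 g/mol = 0.041991 mol
mol H = 2 × 0.7566 g H₂O ÷ 18.015 g/mol = 0.083997 mol
mass O = 0.7571 − (0.50436 + 0.084669) = 0.16807 g → mol O = 0.16807 ÷ 15.999 = 0.010505 mol
Divide by the smallest (0.010505 mol): C 3.997, H 7.996, O 1.000
Empirical formula: C4H8O
Empirical-formula mass = 72.11 g/mol; 288 ÷ 72.11 ≈ 4, so the molecular formula is C16H32O4.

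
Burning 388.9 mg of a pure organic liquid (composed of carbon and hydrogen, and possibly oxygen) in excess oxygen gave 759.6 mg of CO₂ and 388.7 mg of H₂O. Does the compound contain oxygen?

yes

mol C = 0.7596 g CO₂ ÷ 44.009 g/mol = 0.017260 mol
mol H = 2 × 0.3887 g H₂O ÷ 18.015 g/mol = 0.043153 mol
C and H account for only 0.25081 g of the 0.3889 g sample; the remaining 0.13809 g must be oxygen.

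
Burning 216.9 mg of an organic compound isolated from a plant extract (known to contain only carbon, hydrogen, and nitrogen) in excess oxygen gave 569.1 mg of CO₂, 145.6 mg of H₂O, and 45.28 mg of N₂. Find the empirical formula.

C4H5N

mol C = 0.5691 g CO₂ ÷ 44.009 g/mol = 0.012931 mol
mol H = 2 × 0.1456 g H₂O ÷ 18.015 g/mol = 0.016164 mol
mol N = 2 × 0.04528 g N₂ ÷ 28.014 g/mol = 0.0032327 mol
Divide by the smallest (0.0032327 mol): C 4.000, H 5.000, N 1.000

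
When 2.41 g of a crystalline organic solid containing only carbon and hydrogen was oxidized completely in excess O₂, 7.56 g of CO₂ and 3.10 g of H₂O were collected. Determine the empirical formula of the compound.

mol C = 7.56 g CO₂ ÷ 44.009 g/mol = 0.1718 mol
mol H = 2 × 3.10 g H₂O ÷ 18.015 g/mol = 0.3442 mol
Divide by the smallest (0.1718 mol): C 1.000, H 2.003

CH2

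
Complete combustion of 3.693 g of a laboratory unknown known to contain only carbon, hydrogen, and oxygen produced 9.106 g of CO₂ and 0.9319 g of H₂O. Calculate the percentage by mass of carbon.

mol C = 9.106 g CO₂ ÷ 44.009 g/mol = 0.20691 mol
mol H = 2 × 0.9319 g H₂O ÷ 18.015 g/mol = 0.10346 mol
mass O = 3.693 − (2.4852 + 0.10429) = 1.1035 g → mol O = 1.1035 ÷ 15.999 = 0.068973 mol
mass % C = 2.4852 g ÷ 3.693 g × 100%

67.30%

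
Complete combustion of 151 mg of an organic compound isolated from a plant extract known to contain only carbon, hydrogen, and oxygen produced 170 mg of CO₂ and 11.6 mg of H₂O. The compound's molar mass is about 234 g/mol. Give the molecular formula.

C6H2O10

mol C = 0.170 g CO₂ ÷ 44.009 g/mol = 0.003863 mol
mol H = 2 × 0.0116 g H₂O ÷ 18.015 g/mol = 0.001288 mol
mass O = 0.151 − (0.04640 + 0.001298) = 0.1033 g → mol O = 0.1033 ÷ 15.999 = 0.006457 mol
Divide by the smallest (0.001288 mol): C 3.000, H 1.000, O 5.014
Empirical formula: C3HO5
Empirical-formula mass = 117.04 g/mol; 234 ÷ 117.04 ≈ 2, so the molecular formula is C6H2O10.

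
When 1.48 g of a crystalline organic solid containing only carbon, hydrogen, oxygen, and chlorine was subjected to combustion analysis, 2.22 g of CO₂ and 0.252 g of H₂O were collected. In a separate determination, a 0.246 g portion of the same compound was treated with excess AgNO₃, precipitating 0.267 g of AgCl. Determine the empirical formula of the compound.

C9H5Cl2O5

mol C = 2.22 g CO₂ ÷ 44.009 g/mol = 0.05044 mol
mol H = 2 × 0.252 g H₂O ÷ 18.015 g/mol = 0.02798 mol
From the AgCl data: mol Cl per gram of compound = (0.267 ÷ 143.318) ÷ 0.246 = 0.007573 mol/g, so in the 1.48 g combustion sample mol Cl = 0.01121 mol
mass O = 1.48 − (0.6059 + 0.02820 + 0.3973) = 0.4486 g → mol O = 0.4486 ÷ 15.999 = 0.02804 mol
Divide by the smallest (0.01121 mol): C 4.501, H 2.496, Cl 1.000, O 2.502
Multiplying each by 2 gives whole numbers: C 9.00, H 4.99, Cl 2.00, O 5.00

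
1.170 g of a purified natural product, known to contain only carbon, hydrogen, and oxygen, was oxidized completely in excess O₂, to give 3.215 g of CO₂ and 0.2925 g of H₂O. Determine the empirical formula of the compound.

C9H4O2

mol C = 3.215 g CO₂ ÷ 44.009 g/mol = 0.073053 mol
mol H = 2 × 0.2925 g H₂O ÷ 18.015 g/mol = 0.032473 mol
mass O = 1.170 − (0.87744 + 0.032733) = 0.25982 g → mol O = 0.25982 ÷ 15.999 = 0.016240 mol
Divide by the smallest (0.016240 mol): C 4.498, H 2.000, O 1.000
Multiplying each by 2 gives whole numbers: C 9.00, H 4.00, O 2.00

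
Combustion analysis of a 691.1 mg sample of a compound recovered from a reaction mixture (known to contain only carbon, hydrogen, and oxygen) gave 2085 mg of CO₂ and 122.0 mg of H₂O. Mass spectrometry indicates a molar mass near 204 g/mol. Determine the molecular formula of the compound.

C14H4O2

mol C = 2.085 g CO₂ ÷ 44.009 g/mol = 0.047377 mol
mol H = 2 × 0.1220 g H₂O ÷ 18.015 g/mol = 0.013544 mol
mass O = 0.6911 − (0.56904 + 0.013653) = 0.10841 g → mol O = 0.10841 ÷ 15.999 = 0.0067758 mol
Divide by the smallest (0.0067758 mol): C 6.992, H 1.999, O 1.000
Empirical formula: C7H2O
Empirical-formula mass = 102.09 g/mol; 204 ÷ 102.09 ≈ 2, so the molecular formula is C14H4O2.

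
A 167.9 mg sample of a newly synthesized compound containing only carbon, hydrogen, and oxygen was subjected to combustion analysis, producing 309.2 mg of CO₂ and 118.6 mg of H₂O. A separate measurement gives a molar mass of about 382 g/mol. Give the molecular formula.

C16H30O10

mol C = 0.3092 g CO₂ ÷ 44.009 g/mol = 0.0070258 mol
mol H = 2 × 0.1186 g H₂O ÷ 18.015 g/mol = 0.013167 mol
mass O = 0.1679 − (0.084387 + 0.013272) = 0.070241 g → mol O = 0.070241 ÷ 15.999 = 0.0043903 mol
Divide by the smallest (0.0043903 mol): C 1.600, H 2.999, O 1.000
Multiplying each by 5 gives whole numbers: C 8.00, H 15.00, O 5.00
Empirical formula: C8H15O5
Empirical-formula mass = 191.20 g/mol; 382 ÷ 191.20 ≈ 2, so the molecular formula is C16H30O10.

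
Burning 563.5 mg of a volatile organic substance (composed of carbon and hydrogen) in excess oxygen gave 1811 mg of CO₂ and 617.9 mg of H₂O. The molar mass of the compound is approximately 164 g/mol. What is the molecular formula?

mol C = 1.811 g CO₂ ÷ 44.009 g/mol = 0.041151 mol
mol H = 2 × 0.6179 g H₂O ÷ 18.015 g/mol = 0.068598 mol
Divide by the smallest (0.041151 mol): C 1.000, H 1.667
Multiplying each by 3 gives whole numbers: C 3.00, H 5.00
Empirical formula: C3H5
Empirical-formula mass = 41.07 g/mol; 164 ÷ 41.07 ≈ 4, so the molecular formula is C12H20.

C12H20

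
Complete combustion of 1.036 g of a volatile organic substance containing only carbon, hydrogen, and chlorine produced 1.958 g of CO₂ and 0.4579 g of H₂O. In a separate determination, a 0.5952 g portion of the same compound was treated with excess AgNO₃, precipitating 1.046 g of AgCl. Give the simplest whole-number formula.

C7H8Cl2

mol C = 1.958 g CO₂ ÷ 44.009 g/mol = 0.044491 mol
mol H = 2 × 0.4579 g H₂O ÷ 18.015 g/mol = 0.050835 mol
From the AgCl data: mol Cl per gram of compound = (1.046 ÷ 143.318) ÷ 0.5952 = 0.012262 mol/g, so in the 1.036 g combustion sample mol Cl = 0.012704 mol
Divide by the smallest (0.012704 mol): C 3.502, H 4.002, Cl 1.000
Multiplying each by 2 gives whole numbers: C 7.00, H 8.00, Cl 2.00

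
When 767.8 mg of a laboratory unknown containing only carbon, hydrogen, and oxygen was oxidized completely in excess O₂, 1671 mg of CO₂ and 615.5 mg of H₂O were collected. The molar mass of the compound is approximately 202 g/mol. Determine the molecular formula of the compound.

C10H18O4

mol C = 1.671 g CO₂ ÷ 44.009 g/mol = 0.037970 mol
mol H = 2 × 0.6155 g H₂O ÷ 18.015 g/mol = 0.068332 mol
mass O = 0.7678 − (0.45605 + 0.068879) = 0.24287 g → mol O = 0.24287 ÷ 15.999 = 0.015180 mol
Divide by the smallest (0.015180 mol): C 2.501, H 4.501, O 1.000
Multiplying each by 2 gives whole numbers: C 5.00, H 9.00, O 2.00
Empirical formula: C5H9O2
Empirical-formula mass = 101.12 g/mol; 202 ÷ 101.12 ≈ 2, so the molecular formula is C10H18O4.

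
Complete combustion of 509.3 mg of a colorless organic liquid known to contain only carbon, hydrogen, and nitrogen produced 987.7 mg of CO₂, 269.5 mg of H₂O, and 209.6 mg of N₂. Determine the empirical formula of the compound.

mol C = 0.9877 g CO₂ ÷ 44.009 g/mol = 0.022443 mol
mol H = 2 × 0.2695 g H₂O ÷ 18.015 g/mol = 0.029920 mol
mol N = 2 × 0.2096 g N₂ ÷ 28.014 g/mol = 0.014964 mol
Divide by the smallest (0.014964 mol): C 1.500, H 1.999, N 1.000
Multiplying each by 2 gives whole numbers: C 3.00, H 4.00, N 2.00

C3H4N2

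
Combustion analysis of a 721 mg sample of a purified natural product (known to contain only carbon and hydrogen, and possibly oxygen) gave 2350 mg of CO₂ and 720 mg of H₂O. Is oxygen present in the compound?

mol C = 2.35 g CO₂ ÷ 44.009 g/mol = 0.05340 mol
mol H = 2 × 0.720 g H₂O ÷ 18.015 g/mol = 0.07993 mol
C and H together account for 0.7219 g — essentially the entire 0.721 g sample — so the compound contains no oxygen.

no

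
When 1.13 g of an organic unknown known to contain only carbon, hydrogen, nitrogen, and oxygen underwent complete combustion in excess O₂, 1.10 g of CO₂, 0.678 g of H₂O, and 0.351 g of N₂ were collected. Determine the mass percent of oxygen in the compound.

mol C = 1.10 g CO₂ ÷ 44.009 g/mol = 0.02499 mol
mol H = 2 × 0.678 g H₂O ÷ 18.015 g/mol = 0.07527 mol
mol N = 2 × 0.351 g N₂ ÷ 28.014 g/mol = 0.02506 mol
mass O = 1.13 − (0.3002 + 0.07587 + 0.3510) = 0.4029 g → mol O = 0.4029 ÷ 15.999 = 0.02518 mol
mass % O = 0.4029 g ÷ 1.13 g × 100%

35.7%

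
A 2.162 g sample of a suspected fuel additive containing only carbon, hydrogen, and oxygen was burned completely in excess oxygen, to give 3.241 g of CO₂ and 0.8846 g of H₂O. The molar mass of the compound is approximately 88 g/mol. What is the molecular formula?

mol C = 3.241 g CO₂ ÷ 44.009 g/mol = 0.073644 mol
mol H = 2 × 0.8846 g H₂O ÷ 18.015 g/mol = 0.098207 mol
mass O = 2.162 − (0.88454 + 0.098993) = 1.1785 g → mol O = 1.1785 ÷ 15.999 = 0.073659 mol
Divide by the smallest (0.073644 mol): C 1.000, H 1.334, O 1.000
Multiplying each by 3 gives whole numbers: C 3.00, H 4.00, O 3.00
Empirical formula: C3H4O3
Empirical-formula mass = 88.06 g/mol; 88 ÷ 88.06 ≈ 1, so the molecular formula is C3H4O3.

C3H4O3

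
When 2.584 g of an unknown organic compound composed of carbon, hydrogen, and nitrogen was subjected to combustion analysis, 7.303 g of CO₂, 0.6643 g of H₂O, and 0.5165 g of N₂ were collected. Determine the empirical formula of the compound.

C9H4N2

mol C = 7.303 g CO₂ ÷ 44.009 g/mol = 0.16594 mol
mol H = 2 × 0.6643 g H₂O ÷ 18.015 g/mol = 0.073750 mol
mol N = 2 × 0.5165 g N₂ ÷ 28.014 g/mol = 0.036874 mol
Divide by the smallest (0.036874 mol): C 4.500, H 2.000, N 1.000
Multiplying each by 2 gives whole numbers: C 9.00, H 4.00, N 2.00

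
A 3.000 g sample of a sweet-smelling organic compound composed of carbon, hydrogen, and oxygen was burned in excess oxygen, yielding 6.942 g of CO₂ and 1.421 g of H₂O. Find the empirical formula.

C8H8O3

mol C = 6.942 g CO₂ ÷ 44.009 g/mol = 0.15774 mol
mol H = 2 × 1.421 g H₂O ÷ 18.015 g/mol = 0.15776 mol
mass O = 3.000 − (1.8946 + 0.15902) = 0.94636 g → mol O = 0.94636 ÷ 15.999 = 0.059151 mol
Divide by the smallest (0.059151 mol): C 2.667, H 2.667, O 1.000
Multiplying each by 3 gives whole numbers: C 8.00, H 8.00, O 3.00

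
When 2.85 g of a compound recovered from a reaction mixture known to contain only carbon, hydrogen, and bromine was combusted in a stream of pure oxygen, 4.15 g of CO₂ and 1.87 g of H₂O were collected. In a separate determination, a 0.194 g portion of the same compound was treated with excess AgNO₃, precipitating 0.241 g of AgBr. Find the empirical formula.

C5H11Br

mol C = 4.15 g CO₂ ÷ 44.009 g/mol = 0.09430 mol
mol H = 2 × 1.87 g H₂O ÷ 18.015 g/mol = 0.2076 mol
From the AgBr data: mol Br per gram of compound = (0.241 ÷ 187.772) ÷ 0.194 = 0.006616 mol/g, so in the 2.85 g combustion sample mol Br = 0.01886 mol
Divide by the smallest (0.01886 mol): C 5.001, H 11.011, Br 1.000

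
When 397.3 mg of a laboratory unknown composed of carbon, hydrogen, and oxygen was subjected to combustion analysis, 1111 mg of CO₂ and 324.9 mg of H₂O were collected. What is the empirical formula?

mol C = 1.111 g CO₂ ÷ 44.009 g/mol = 0.025245 mol
mol H = 2 × 0.3249 g H₂O ÷ 18.015 g/mol = 0.036070 mol
mass O = 0.3973 − (0.30322 + 0.036359) = 0.057726 g → mol O = 0.057726 ÷ 15.999 = 0.0036081 mol
Divide by the smallest (0.0036081 mol): C 6.997, H 9.997, O 1.000

C7H10O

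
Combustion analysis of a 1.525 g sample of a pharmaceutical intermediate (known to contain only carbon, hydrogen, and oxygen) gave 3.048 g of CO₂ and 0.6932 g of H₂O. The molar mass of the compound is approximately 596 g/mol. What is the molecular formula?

mol C = 3.048 g CO₂ ÷ 44.009 g/mol = 0.069259 mol
mol H = 2 × 0.6932 g H₂O ÷ 18.015 g/mol = 0.076958 mol
mass O = 1.525 − (0.83186 + 0.077574) = 0.61556 g → mol O = 0.61556 ÷ 15.999 = 0.038475 mol
Divide by the smallest (0.038475 mol): C 1.800, H 2.000, O 1.000
Multiplying each by 5 gives whole numbers: C 9.00, H 10.00, O 5.00
Empirical formula: C9H10O5
Empirical-formula mass = 198.17 g/mol; 596 ÷ 198.17 ≈ 3, so the molecular formula is C27H30O15.

C27H30O15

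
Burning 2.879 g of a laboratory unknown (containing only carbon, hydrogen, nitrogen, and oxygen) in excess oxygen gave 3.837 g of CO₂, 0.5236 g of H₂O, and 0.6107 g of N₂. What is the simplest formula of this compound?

mol C = 3.837 g CO₂ ÷ 44.009 g/mol = 0.087187 mol
mol H = 2 × 0.5236 g H₂O ÷ 18.015 g/mol = 0.058129 mol
mol N = 2 × 0.6107 g N₂ ÷ 28.014 g/mol = 0.043600 mol
mass O = 2.879 − (1.0472 + 0.058594 + 0.61070) = 1.1625 g → mol O = 1.1625 ÷ 15.999 = 0.072661 mol
Divide by the smallest (0.043600 mol): C 2.000, H 1.333, N 1.000, O 1.667
Multiplying each by 3 gives whole numbers: C 6.00, H 4.00, N 3.00, O 5.00

C6H4N3O5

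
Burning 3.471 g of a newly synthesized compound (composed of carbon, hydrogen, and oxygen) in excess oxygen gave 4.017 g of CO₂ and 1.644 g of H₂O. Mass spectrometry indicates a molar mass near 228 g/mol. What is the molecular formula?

mol C = 4.017 g CO₂ ÷ 44.009 g/mol = 0.091277 mol
mol H = 2 × 1.644 g H₂O ÷ 18.015 g/mol = 0.18251 mol
mass O = 3.471 − (1.0963 + 0.18397) = 2.1907 g → mol O = 2.1907 ÷ 15.999 = 0.13693 mol
Divide by the smallest (0.091277 mol): C 1.000, H 2.000, O 1.500
Multiplying each by 2 gives whole numbers: C 2.00, H 4.00, O 3.00
Empirical formula: C2H4O3
Empirical-formula mass = 76.05 g/mol; 228 ÷ 76.05 ≈ 3, so the molecular formula is C6H12O9.

C6H12O9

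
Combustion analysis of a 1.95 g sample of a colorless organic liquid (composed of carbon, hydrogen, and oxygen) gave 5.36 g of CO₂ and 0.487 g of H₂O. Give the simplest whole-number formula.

mol C = 5.36 g CO₂ ÷ 44.009 g/mol = 0.1218 mol
mol H = 2 × 0.487 g H₂O ÷ 18.015 g/mol = 0.05407 mol
mass O = 1.95 − (1.463 + 0.05450) = 0.4326 g → mol O = 0.4326 ÷ 15.999 = 0.02704 mol
Divide by the smallest (0.02704 mol): C 4.504, H 1.999, O 1.000
Multiplying each by 2 gives whole numbers: C 9.01, H 4.00, O 2.00

C9H4O2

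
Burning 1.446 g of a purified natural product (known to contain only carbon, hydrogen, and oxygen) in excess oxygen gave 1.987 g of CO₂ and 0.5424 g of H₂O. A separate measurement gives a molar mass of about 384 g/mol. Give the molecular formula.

mol C = 1.987 g CO₂ ÷ 44.009 g/mol = 0.045150 mol
mol H = 2 × 0.5424 g H₂O ÷ 18.015 g/mol = 0.060216 mol
mass O = 1.446 − (0.54229 + 0.060698) = 0.84301 g → mol O = 0.84301 ÷ 15.999 = 0.052691 mol
Divide by the smallest (0.045150 mol): C 1.000, H 1.334, O 1.167
Multiplying each by 6 gives whole numbers: C 6.00, H 8.00, O 7.00
Empirical formula: C6H8O7
Empirical-formula mass = 192.12 g/mol; 384 ÷ 192.12 ≈ 2, so the molecular formula is C12H16O14.

C12H16O14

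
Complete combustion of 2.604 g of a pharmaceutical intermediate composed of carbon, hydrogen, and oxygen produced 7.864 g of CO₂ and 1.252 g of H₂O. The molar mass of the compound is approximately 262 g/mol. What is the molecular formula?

C18H14O2

mol C = 7.864 g CO₂ ÷ 44.009 g/mol = 0.17869 mol
mol H = 2 × 1.252 g H₂O ÷ 18.015 g/mol = 0.13900 mol
mass O = 2.604 − (2.1463 + 0.14011) = 0.31764 g → mol O = 0.31764 ÷ 15.999 = 0.019854 mol
Divide by the smallest (0.019854 mol): C 9.000, H 7.001, O 1.000
Empirical formula: C9H7O
Empirical-formula mass = 131.15 g/mol; 262 ÷ 131.15 ≈ 2, so the molecular formula is C18H14O2.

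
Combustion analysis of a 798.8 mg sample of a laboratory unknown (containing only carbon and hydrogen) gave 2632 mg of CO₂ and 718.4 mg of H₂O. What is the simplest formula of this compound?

C3H4

mol C = 2.632 g CO₂ ÷ 44.009 g/mol = 0.059806 mol
mol H = 2 × 0.7184 g H₂O ÷ 18.015 g/mol = 0.079756 mol
Divide by the smallest (0.059806 mol): C 1.000, H 1.334
Multiplying each by 3 gives whole numbers: C 3.00, H 4.00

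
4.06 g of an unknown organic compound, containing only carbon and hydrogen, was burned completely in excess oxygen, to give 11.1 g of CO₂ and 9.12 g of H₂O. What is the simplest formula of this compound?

mol C = 11.1 g CO₂ ÷ 44.009 g/mol = 0.2522 mol
mol H = 2 × 9.12 g H₂O ÷ 18.015 g/mol = 1.012 mol
Divide by the smallest (0.2522 mol): C 1.000, H 4.014

CH4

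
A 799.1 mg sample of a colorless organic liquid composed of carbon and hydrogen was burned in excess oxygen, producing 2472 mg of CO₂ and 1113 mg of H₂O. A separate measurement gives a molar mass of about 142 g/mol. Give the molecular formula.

mol C = 2.472 g CO₂ ÷ 44.009 g/mol = 0.056170 mol
mol H = 2 × 1.113 g H₂O ÷ 18.015 g/mol = 0.12356 mol
Divide by the smallest (0.056170 mol): C 1.000, H 2.200
Multiplying each by 5 gives whole numbers: C 5.00, H 11.00
Empirical formula: C5H11
Empirical-formula mass = 71.14 g/mol; 142 ÷ 71.14 ≈ 2, so the molecular formula is C10H22.

C10H22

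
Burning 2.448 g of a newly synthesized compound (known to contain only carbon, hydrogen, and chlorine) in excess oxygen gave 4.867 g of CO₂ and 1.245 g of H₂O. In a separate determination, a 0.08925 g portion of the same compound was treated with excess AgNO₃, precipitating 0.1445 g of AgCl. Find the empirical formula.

C4H5Cl

mol C = 4.867 g CO₂ ÷ 44.009 g/mol = 0.11059 mol
mol H = 2 × 1.245 g H₂O ÷ 18.015 g/mol = 0.13822 mol
From the AgCl data: mol Cl per gram of compound = (0.1445 ÷ 143.318) ÷ 0.08925 = 0.011297 mol/g, so in the 2.448 g combustion sample mol Cl = 0.027655 mol
Divide by the smallest (0.027655 mol): C 3.999, H 4.998, Cl 1.000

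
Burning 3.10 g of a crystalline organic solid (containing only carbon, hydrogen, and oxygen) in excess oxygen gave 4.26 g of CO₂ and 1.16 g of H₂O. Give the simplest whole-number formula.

mol C = 4.26 g CO₂ ÷ 44.009 g/mol = 0.09680 mol
mol H = 2 × 1.16 g H₂O ÷ 18.015 g/mol = 0.1288 mol
mass O = 3.10 − (1.163 + 0.1298) = 1.808 g → mol O = 1.808 ÷ 15.999 = 0.1130 mol
Divide by the smallest (0.09680 mol): C 1.000, H 1.330, O 1.167
Multiplying each by 6 gives whole numbers: C 6.00, H 7.98, O 7.00

C6H8O7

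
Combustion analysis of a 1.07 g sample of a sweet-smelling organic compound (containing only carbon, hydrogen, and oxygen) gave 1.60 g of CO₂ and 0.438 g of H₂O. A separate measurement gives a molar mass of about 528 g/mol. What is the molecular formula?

C18H24O18

mol C = 1.60 g CO₂ ÷ 44.009 g/mol = 0.03636 mol
mol H = 2 × 0.438 g H₂O ÷ 18.015 g/mol = 0.04863 mol
mass O = 1.07 − (0.4367 + 0.04902) = 0.5843 g → mol O = 0.5843 ÷ 15.999 = 0.03652 mol
Divide by the smallest (0.03636 mol): C 1.000, H 1.337, O 1.005
Multiplying each by 3 gives whole numbers: C 3.00, H 4.01, O 3.01
Empirical formula: C3H4O3
Empirical-formula mass = 88.06 g/mol; 528 ÷ 88.06 ≈ 6, so the molecular formula is C18H24O18.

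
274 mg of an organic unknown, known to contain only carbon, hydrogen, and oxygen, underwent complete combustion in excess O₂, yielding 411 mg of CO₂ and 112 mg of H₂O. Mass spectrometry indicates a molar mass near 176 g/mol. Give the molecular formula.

mol C = 0.411 g CO₂ ÷ 44.009 g/mol = 0.009339 mol
mol H = 2 × 0.112 g H₂O ÷ 18.015 g/mol = 0.01243 mol
mass O = 0.274 − (0.1122 + 0.01253) = 0.1493 g → mol O = 0.1493 ÷ 15.999 = 0.009332 mol
Divide by the smallest (0.009332 mol): C 1.001, H 1.332, O 1.000
Multiplying each by 3 gives whole numbers: C 3.00, H 4.00, O 3.00
Empirical formula: C3H4O3
Empirical-formula mass = 88.06 g/mol; 176 ÷ 88.06 ≈ 2, so the molecular formula is C6H8O6.

C6H8O6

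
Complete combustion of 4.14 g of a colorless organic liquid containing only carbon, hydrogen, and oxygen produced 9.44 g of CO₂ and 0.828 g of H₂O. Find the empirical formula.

C7H3O3

mol C = 9.44 g CO₂ ÷ 44.009 g/mol = 0.2145 mol
mol H = 2 × 0.828 g H₂O ÷ 18.015 g/mol = 0.09192 mol
mass O = 4.14 − (2.576 + 0.09266) = 1.471 g → mol O = 1.471 ÷ 15.999 = 0.09194 mol
Divide by the smallest (0.09192 mol): C 2.333, H 1.000, O 1.000
Multiplying each by 3 gives whole numbers: C 7.00, H 3.00, O 3.00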